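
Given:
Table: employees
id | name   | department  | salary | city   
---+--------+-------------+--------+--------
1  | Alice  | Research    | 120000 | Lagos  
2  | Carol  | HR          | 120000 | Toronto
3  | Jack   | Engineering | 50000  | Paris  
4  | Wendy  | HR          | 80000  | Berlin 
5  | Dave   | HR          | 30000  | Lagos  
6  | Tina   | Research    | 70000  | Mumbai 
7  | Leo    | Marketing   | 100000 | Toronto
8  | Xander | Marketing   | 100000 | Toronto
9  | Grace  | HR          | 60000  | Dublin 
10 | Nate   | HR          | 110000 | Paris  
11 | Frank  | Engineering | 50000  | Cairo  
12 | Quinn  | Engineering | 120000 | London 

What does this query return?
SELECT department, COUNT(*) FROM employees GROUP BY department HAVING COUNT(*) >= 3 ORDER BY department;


Groups with count >= 3:
  Engineering: 3 -> PASS
  HR: 5 -> PASS
  Marketing: 2 -> filtered out
  Research: 2 -> filtered out


2 groups:
Engineering, 3
HR, 5


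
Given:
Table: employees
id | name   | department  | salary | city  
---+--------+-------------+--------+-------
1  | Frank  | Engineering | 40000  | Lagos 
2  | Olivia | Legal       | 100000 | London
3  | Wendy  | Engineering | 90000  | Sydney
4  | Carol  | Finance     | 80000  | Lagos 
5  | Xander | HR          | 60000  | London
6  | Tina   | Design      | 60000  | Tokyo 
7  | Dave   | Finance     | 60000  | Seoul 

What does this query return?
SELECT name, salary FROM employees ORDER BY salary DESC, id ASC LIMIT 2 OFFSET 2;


Sort by salary DESC (id ASC tiebreak), then skip 2 and take 2
Rows 3 through 4

2 rows:
Carol, 80000
Xander, 60000


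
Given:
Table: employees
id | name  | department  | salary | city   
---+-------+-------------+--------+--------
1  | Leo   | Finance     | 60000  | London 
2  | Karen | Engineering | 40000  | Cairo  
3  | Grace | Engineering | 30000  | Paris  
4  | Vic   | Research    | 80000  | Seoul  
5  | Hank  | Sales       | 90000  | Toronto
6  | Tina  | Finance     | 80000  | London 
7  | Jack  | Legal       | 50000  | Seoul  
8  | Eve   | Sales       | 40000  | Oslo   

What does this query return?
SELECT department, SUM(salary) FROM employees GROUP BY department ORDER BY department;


Summing salary within each department:
  Engineering: 40000 + 30000 = 70000
  Finance: 60000 + 80000 = 140000
  Legal: 50000 = 50000
  Research: 80000 = 80000
  Sales: 90000 + 40000 = 130000


5 groups:
Engineering, 70000
Finance, 140000
Legal, 50000
Research, 80000
Sales, 130000


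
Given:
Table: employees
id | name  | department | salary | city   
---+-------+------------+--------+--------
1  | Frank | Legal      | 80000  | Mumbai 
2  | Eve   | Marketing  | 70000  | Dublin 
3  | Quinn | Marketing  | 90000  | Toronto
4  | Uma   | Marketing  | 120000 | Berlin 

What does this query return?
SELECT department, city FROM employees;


Projecting columns: department, city

4 rows:
Legal, Mumbai
Marketing, Dublin
Marketing, Toronto
Marketing, Berlin


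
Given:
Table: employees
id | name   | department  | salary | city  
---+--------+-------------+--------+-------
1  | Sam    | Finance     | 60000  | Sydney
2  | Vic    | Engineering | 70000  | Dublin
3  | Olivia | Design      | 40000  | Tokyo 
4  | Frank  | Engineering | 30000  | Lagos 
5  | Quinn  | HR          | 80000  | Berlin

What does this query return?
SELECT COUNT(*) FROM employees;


COUNT(*) counts all rows

5


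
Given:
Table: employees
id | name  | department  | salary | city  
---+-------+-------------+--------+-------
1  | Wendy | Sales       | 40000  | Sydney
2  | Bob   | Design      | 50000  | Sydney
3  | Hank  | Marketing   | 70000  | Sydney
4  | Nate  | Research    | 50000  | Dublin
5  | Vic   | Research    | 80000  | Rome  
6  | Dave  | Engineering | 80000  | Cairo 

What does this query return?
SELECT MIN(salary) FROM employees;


Salaries: 40000, 50000, 70000, 50000, 80000, 80000
MIN = 40000

40000


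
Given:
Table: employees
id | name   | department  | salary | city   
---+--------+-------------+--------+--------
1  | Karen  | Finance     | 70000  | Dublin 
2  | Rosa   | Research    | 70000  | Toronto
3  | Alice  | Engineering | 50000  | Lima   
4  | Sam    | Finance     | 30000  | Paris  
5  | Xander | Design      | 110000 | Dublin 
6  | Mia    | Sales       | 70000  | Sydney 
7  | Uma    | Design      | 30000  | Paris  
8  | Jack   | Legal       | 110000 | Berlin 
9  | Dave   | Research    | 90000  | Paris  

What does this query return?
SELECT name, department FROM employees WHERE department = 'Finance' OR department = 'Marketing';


Filtering: department = 'Finance' OR 'Marketing'
Matching: 2 rows

2 rows:
Karen, Finance
Sam, Finance


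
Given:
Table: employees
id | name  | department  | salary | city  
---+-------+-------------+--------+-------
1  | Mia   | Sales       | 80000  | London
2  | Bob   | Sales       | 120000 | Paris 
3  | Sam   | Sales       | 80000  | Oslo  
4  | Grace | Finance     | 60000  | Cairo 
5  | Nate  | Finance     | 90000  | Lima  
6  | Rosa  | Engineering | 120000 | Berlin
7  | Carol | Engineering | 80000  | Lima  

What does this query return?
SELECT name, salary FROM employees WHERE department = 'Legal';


Filtering: department = 'Legal'
Matching rows: 0

Empty result set (0 rows)


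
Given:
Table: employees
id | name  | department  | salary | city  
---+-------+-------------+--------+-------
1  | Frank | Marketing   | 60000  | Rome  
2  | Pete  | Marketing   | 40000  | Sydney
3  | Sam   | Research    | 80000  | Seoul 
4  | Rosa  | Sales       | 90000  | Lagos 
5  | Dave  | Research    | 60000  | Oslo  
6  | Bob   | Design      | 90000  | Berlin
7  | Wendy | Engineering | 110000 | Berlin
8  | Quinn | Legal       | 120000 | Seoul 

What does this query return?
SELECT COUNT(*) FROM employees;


COUNT(*) counts all rows

8


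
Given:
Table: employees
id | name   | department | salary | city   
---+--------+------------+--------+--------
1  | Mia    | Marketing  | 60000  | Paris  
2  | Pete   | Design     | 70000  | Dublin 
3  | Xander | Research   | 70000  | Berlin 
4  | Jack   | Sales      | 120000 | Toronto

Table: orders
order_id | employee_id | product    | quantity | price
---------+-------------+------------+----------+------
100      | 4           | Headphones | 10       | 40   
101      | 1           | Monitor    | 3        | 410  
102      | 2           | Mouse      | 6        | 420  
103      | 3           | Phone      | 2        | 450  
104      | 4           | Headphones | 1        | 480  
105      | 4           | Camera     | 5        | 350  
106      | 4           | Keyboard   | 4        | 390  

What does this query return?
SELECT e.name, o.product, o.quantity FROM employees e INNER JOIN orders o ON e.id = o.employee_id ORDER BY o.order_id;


Joining employees.id = orders.employee_id:
  employee Jack (id=4) -> order Headphones
  employee Mia (id=1) -> order Monitor
  employee Pete (id=2) -> order Mouse
  employee Xander (id=3) -> order Phone
  employee Jack (id=4) -> order Headphones
  employee Jack (id=4) -> order Camera
  employee Jack (id=4) -> order Keyboard


7 rows:
Jack, Headphones, 10
Mia, Monitor, 3
Pete, Mouse, 6
Xander, Phone, 2
Jack, Headphones, 1
Jack, Camera, 5
Jack, Keyboard, 4


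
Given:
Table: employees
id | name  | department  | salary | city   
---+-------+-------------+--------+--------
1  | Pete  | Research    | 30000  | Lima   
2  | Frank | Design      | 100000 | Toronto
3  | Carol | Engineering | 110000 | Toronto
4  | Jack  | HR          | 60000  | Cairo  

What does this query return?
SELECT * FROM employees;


SELECT * returns all 4 rows with all columns

4 rows:
1, Pete, Research, 30000, Lima
2, Frank, Design, 100000, Toronto
3, Carol, Engineering, 110000, Toronto
4, Jack, HR, 60000, Cairo


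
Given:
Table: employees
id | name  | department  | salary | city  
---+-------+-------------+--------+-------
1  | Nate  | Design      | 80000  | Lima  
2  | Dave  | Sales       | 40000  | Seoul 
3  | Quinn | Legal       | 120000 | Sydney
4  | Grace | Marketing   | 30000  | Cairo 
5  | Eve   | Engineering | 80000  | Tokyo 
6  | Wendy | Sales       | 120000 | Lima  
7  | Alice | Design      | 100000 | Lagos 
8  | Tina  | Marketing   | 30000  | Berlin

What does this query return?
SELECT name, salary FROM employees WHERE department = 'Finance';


Filtering: department = 'Finance'
Matching rows: 0

Empty result set (0 rows)


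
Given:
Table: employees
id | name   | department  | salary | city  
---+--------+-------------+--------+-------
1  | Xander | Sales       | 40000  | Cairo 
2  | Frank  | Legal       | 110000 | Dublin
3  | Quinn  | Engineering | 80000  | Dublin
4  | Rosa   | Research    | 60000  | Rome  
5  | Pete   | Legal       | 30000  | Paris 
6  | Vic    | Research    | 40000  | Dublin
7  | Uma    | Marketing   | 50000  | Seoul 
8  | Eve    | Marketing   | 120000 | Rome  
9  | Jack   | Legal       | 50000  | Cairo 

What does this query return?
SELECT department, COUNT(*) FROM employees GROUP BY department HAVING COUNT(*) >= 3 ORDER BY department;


Groups with count >= 3:
  Legal: 3 -> PASS
  Engineering: 1 -> filtered out
  Marketing: 2 -> filtered out
  Research: 2 -> filtered out
  Sales: 1 -> filtered out


1 groups:
Legal, 3


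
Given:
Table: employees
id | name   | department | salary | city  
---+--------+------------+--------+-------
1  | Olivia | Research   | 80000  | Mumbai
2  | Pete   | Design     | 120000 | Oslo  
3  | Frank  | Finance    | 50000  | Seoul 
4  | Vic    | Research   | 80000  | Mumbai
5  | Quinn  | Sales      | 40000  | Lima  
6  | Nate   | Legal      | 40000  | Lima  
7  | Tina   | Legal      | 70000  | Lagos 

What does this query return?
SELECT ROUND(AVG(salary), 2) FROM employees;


SUM(salary) = 480000
COUNT = 7
ROUND(AVG, 2) = ROUND(480000 / 7, 2) = 68571.43

68571.43


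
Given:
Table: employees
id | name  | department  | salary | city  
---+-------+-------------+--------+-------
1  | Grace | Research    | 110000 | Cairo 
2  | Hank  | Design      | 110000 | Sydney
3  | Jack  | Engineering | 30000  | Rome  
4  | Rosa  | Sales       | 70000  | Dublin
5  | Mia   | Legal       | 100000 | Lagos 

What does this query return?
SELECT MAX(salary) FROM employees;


Salaries: 110000, 110000, 30000, 70000, 100000
MAX = 110000

110000


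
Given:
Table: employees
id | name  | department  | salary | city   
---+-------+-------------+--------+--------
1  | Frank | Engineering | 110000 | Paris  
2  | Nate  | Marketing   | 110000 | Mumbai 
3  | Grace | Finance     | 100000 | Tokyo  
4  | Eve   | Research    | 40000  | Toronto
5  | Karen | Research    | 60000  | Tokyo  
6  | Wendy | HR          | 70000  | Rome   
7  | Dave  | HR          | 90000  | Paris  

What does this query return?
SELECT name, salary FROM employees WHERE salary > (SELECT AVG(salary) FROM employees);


Subquery: AVG(salary) = 82857.14
Filtering: salary > 82857.14
  Frank (110000) -> MATCH
  Nate (110000) -> MATCH
  Grace (100000) -> MATCH
  Dave (90000) -> MATCH


4 rows:
Frank, 110000
Nate, 110000
Grace, 100000
Dave, 90000


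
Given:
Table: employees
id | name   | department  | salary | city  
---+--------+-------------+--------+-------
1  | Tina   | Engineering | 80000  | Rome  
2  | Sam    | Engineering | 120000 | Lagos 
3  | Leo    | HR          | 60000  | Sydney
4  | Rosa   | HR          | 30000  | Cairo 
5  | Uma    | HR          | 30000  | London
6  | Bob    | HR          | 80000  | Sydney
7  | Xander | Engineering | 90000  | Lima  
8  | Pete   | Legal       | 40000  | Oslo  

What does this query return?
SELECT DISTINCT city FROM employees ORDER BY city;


All 'city' values (row order): Rome, Lagos, Sydney, Cairo, London, Sydney, Lima, Oslo
Removing duplicates leaves 7 unique value(s).

7 values:
Cairo
Lagos
Lima
London
Oslo
Rome
Sydney


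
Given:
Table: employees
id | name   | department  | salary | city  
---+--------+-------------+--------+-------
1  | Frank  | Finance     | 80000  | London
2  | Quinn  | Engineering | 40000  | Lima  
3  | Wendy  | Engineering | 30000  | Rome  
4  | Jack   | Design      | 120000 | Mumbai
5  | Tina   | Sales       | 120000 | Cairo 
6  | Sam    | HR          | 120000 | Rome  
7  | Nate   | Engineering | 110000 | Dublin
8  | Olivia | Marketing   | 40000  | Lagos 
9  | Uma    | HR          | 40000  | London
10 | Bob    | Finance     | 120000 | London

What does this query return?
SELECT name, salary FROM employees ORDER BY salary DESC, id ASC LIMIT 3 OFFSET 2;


Sort by salary DESC (id ASC tiebreak), then skip 2 and take 3
Rows 3 through 5

3 rows:
Sam, 120000
Bob, 120000
Nate, 110000


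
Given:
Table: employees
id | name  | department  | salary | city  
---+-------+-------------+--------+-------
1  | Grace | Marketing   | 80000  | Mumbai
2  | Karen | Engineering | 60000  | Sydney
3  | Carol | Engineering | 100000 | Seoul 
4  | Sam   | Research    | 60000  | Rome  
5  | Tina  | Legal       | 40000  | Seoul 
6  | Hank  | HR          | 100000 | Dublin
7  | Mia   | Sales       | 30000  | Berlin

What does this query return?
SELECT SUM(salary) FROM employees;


SUM(salary) = 80000 + 60000 + 100000 + 60000 + 40000 + 100000 + 30000 = 470000

470000


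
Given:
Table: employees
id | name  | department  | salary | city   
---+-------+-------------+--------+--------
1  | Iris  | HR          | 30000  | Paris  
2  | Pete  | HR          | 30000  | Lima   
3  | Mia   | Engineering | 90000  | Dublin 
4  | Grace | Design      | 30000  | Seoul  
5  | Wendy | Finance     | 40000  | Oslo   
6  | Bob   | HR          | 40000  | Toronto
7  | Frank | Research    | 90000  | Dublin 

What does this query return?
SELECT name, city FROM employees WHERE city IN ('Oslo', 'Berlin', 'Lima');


Filtering: city IN ('Oslo', 'Berlin', 'Lima')
Matching: 2 rows

2 rows:
Pete, Lima
Wendy, Oslo


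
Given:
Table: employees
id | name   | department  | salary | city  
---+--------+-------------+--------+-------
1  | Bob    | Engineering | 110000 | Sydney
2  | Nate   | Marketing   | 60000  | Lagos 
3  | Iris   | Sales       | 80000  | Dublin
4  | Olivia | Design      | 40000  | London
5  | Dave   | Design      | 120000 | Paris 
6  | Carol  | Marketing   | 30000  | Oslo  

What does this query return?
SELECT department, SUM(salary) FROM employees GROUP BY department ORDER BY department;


Summing salary within each department:
  Design: 40000 + 120000 = 160000
  Engineering: 110000 = 110000
  Marketing: 60000 + 30000 = 90000
  Sales: 80000 = 80000


4 groups:
Design, 160000
Engineering, 110000
Marketing, 90000
Sales, 80000


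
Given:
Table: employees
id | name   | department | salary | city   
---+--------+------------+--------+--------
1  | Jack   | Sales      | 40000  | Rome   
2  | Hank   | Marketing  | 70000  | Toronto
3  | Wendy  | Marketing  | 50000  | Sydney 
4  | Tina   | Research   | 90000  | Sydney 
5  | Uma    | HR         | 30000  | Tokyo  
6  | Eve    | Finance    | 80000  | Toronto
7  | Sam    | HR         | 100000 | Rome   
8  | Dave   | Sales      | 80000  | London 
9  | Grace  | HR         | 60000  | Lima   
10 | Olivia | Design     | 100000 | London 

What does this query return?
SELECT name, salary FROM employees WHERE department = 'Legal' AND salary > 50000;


Filtering: department = 'Legal' AND salary > 50000
Matching: 0 rows

Empty result set (0 rows)


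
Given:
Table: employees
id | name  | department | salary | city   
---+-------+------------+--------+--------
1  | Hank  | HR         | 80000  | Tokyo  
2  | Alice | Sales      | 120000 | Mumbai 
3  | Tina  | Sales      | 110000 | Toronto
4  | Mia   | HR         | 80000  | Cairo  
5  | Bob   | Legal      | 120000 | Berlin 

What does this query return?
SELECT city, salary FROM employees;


Projecting columns: city, salary

5 rows:
Tokyo, 80000
Mumbai, 120000
Toronto, 110000
Cairo, 80000
Berlin, 120000


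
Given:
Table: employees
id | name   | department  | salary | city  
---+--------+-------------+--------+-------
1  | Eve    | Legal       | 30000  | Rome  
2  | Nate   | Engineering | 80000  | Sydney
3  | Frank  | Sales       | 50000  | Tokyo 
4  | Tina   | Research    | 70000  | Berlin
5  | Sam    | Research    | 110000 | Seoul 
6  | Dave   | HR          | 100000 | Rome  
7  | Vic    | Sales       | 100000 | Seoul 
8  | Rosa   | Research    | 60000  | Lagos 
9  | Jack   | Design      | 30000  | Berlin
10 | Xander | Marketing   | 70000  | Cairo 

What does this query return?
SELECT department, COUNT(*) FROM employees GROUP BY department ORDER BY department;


Assigning each row to its department group:
  Eve -> Legal
  Nate -> Engineering
  Frank -> Sales
  Tina -> Research
  Sam -> Research
  Dave -> HR
  Vic -> Sales
  Rosa -> Research
  Jack -> Design
  Xander -> Marketing


7 groups:
Design, 1
Engineering, 1
HR, 1
Legal, 1
Marketing, 1
Research, 3
Sales, 2


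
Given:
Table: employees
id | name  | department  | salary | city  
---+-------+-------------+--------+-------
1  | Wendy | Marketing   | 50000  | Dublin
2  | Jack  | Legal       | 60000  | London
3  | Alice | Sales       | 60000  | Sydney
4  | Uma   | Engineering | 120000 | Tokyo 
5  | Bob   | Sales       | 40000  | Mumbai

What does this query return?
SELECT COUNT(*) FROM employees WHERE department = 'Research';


Counting rows where department = 'Research'


0


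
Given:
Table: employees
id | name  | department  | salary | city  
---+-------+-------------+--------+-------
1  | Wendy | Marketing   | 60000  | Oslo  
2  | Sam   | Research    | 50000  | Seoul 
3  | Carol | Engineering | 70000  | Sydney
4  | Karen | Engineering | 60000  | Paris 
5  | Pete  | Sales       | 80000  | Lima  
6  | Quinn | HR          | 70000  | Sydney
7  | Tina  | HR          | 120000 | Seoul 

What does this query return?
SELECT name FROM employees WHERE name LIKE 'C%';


LIKE 'C%' matches names starting with 'C'
Matching: 1

1 rows:
Carol


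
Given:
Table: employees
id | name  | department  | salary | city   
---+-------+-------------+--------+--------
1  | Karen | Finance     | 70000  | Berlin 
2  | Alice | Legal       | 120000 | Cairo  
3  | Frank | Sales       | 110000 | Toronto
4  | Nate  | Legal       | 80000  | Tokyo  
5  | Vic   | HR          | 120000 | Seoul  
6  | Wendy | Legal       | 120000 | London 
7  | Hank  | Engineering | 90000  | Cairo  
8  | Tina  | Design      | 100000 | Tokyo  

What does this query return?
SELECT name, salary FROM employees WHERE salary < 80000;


Filtering: salary < 80000
Matching: 1 rows

1 rows:
Karen, 70000


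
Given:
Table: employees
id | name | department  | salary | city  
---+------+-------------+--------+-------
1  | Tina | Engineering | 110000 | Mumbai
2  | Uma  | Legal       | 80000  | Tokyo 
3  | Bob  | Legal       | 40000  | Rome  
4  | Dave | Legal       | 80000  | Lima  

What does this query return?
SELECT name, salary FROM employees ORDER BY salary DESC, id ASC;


Sorting by salary DESC, then id ASC for ties

4 rows:
Tina, 110000
Uma, 80000
Dave, 80000
Bob, 40000


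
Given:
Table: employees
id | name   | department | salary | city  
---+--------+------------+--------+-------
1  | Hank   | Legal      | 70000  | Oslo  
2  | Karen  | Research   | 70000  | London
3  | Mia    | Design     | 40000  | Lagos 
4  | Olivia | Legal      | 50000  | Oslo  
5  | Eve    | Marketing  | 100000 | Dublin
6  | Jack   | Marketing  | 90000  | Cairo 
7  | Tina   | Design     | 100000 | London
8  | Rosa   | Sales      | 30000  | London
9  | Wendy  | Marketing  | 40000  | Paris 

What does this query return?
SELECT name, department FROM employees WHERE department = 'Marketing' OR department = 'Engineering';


Filtering: department = 'Marketing' OR 'Engineering'
Matching: 3 rows

3 rows:
Eve, Marketing
Jack, Marketing
Wendy, Marketing


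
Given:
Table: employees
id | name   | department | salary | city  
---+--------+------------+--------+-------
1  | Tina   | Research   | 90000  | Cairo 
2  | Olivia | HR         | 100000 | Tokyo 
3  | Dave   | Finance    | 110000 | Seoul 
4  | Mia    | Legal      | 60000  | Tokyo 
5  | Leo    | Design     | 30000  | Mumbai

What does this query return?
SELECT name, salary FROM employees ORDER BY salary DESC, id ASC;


Sorting by salary DESC, then id ASC for ties

5 rows:
Dave, 110000
Olivia, 100000
Tina, 90000
Mia, 60000
Leo, 30000


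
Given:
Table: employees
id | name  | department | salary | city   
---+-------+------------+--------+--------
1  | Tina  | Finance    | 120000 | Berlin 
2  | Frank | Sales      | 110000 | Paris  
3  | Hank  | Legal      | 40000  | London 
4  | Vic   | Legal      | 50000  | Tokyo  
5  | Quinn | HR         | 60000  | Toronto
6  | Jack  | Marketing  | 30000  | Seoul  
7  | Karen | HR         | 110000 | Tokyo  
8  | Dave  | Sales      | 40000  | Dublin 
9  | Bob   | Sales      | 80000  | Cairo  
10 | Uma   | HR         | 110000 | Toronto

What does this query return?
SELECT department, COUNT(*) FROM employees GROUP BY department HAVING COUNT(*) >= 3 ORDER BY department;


Groups with count >= 3:
  HR: 3 -> PASS
  Sales: 3 -> PASS
  Finance: 1 -> filtered out
  Legal: 2 -> filtered out
  Marketing: 1 -> filtered out


2 groups:
HR, 3
Sales, 3


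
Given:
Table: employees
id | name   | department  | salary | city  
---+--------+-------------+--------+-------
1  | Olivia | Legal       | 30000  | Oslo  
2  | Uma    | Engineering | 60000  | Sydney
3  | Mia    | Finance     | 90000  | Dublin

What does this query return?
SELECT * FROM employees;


SELECT * returns all 3 rows with all columns

3 rows:
1, Olivia, Legal, 30000, Oslo
2, Uma, Engineering, 60000, Sydney
3, Mia, Finance, 90000, Dublin


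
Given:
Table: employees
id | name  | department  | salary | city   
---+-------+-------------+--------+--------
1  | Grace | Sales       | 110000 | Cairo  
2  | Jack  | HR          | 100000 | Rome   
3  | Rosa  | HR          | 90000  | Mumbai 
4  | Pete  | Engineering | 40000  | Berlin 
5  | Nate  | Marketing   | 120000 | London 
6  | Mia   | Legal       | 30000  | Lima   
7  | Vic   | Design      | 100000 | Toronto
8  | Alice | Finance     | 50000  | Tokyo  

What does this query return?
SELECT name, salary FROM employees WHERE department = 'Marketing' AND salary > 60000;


Filtering: department = 'Marketing' AND salary > 60000
Matching: 1 rows

1 rows:
Nate, 120000


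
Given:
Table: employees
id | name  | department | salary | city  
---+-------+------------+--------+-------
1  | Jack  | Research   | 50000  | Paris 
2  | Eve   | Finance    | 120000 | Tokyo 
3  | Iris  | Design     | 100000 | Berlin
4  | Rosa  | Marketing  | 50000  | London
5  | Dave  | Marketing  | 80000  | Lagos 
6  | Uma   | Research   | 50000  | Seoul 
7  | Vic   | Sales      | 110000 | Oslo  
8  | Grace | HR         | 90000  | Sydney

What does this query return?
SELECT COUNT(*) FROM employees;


COUNT(*) counts all rows

8


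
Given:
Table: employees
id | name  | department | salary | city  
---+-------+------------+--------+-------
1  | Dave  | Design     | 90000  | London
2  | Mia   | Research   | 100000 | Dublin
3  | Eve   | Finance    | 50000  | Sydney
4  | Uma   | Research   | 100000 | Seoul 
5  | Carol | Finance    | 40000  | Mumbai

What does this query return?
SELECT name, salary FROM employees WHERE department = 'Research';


Filtering: department = 'Research'
Matching rows: 2

2 rows:
Mia, 100000
Uma, 100000


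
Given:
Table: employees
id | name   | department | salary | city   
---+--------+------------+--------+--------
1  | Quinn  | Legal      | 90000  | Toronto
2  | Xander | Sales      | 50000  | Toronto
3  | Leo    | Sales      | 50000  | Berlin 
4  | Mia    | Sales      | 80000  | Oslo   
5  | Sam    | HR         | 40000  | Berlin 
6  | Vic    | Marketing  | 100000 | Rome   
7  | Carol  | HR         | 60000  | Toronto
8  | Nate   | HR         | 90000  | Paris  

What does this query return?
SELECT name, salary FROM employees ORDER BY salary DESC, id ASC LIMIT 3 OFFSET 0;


Sort by salary DESC (id ASC tiebreak), then skip 0 and take 3
Rows 1 through 3

3 rows:
Vic, 100000
Quinn, 90000
Nate, 90000


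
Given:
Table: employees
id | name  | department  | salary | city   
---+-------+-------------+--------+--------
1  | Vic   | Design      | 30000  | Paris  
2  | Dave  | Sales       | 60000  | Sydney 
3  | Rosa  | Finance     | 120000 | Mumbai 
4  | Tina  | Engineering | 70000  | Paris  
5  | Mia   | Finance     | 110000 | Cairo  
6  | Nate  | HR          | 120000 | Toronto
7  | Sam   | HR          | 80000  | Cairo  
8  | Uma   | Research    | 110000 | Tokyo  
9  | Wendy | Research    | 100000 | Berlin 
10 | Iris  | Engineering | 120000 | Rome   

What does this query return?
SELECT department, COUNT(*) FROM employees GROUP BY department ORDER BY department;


Assigning each row to its department group:
  Vic -> Design
  Dave -> Sales
  Rosa -> Finance
  Tina -> Engineering
  Mia -> Finance
  Nate -> HR
  Sam -> HR
  Uma -> Research
  Wendy -> Research
  Iris -> Engineering


6 groups:
Design, 1
Engineering, 2
Finance, 2
HR, 2
Research, 2
Sales, 1


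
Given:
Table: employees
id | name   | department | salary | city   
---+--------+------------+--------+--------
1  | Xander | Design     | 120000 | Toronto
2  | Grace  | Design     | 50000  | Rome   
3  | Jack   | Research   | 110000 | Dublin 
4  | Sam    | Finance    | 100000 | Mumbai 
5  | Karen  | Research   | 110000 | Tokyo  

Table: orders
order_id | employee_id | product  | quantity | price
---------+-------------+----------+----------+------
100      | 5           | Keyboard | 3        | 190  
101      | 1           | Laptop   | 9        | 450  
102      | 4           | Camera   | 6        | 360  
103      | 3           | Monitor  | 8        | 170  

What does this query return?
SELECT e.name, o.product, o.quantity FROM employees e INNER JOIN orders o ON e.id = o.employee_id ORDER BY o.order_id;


Joining employees.id = orders.employee_id:
  employee Karen (id=5) -> order Keyboard
  employee Xander (id=1) -> order Laptop
  employee Sam (id=4) -> order Camera
  employee Jack (id=3) -> order Monitor


4 rows:
Karen, Keyboard, 3
Xander, Laptop, 9
Sam, Camera, 6
Jack, Monitor, 8


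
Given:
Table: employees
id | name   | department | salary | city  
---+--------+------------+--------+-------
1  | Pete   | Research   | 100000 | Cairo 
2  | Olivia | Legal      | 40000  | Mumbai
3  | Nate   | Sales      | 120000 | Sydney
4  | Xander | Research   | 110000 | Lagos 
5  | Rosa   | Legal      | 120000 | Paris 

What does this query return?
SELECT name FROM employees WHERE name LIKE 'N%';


LIKE 'N%' matches names starting with 'N'
Matching: 1

1 rows:
Nate


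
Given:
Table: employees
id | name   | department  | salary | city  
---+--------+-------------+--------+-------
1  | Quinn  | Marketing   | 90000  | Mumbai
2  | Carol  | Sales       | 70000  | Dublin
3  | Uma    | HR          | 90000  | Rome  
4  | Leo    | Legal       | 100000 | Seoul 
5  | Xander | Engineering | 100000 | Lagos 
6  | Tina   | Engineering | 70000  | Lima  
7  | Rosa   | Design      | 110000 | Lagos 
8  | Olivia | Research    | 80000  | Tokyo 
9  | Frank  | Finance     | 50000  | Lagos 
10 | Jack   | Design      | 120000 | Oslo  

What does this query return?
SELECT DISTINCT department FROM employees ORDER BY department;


All 'department' values (row order): Marketing, Sales, HR, Legal, Engineering, Engineering, Design, Research, Finance, Design
Removing duplicates leaves 8 unique value(s).

8 values:
Design
Engineering
Finance
HR
Legal
Marketing
Research
Sales


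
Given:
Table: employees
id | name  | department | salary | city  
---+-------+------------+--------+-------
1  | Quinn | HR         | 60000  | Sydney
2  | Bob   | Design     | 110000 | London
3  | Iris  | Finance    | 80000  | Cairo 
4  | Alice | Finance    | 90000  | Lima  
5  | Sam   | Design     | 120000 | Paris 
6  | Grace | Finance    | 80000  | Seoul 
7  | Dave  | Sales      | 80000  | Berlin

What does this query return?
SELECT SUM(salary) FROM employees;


SUM(salary) = 60000 + 110000 + 80000 + 90000 + 120000 + 80000 + 80000 = 620000

620000


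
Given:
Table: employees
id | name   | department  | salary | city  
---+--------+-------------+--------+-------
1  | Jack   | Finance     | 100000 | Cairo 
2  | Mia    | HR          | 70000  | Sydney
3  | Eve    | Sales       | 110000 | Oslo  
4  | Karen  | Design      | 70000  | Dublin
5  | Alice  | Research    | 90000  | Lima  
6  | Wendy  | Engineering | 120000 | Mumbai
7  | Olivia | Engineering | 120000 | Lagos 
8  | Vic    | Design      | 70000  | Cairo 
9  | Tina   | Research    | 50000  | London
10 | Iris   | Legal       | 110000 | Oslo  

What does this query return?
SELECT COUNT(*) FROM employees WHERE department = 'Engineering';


Counting rows where department = 'Engineering'
  Wendy -> MATCH
  Olivia -> MATCH


2


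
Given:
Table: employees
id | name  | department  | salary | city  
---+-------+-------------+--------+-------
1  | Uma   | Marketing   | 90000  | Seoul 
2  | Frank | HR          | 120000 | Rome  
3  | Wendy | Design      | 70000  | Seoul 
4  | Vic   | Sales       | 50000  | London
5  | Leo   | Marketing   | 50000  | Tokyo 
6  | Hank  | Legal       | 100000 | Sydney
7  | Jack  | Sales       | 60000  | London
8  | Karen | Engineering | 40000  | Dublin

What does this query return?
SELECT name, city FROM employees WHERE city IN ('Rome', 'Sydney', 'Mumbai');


Filtering: city IN ('Rome', 'Sydney', 'Mumbai')
Matching: 2 rows

2 rows:
Frank, Rome
Hank, Sydney


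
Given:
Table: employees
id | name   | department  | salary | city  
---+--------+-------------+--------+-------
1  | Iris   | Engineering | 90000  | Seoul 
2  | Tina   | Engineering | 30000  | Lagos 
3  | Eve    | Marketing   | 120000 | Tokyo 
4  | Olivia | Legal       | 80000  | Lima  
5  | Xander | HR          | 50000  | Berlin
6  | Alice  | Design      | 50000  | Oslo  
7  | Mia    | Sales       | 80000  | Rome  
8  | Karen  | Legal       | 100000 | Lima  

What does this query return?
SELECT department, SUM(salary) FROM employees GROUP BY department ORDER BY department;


Summing salary within each department:
  Design: 50000 = 50000
  Engineering: 90000 + 30000 = 120000
  HR: 50000 = 50000
  Legal: 80000 + 100000 = 180000
  Marketing: 120000 = 120000
  Sales: 80000 = 80000


6 groups:
Design, 50000
Engineering, 120000
HR, 50000
Legal, 180000
Marketing, 120000
Sales, 80000


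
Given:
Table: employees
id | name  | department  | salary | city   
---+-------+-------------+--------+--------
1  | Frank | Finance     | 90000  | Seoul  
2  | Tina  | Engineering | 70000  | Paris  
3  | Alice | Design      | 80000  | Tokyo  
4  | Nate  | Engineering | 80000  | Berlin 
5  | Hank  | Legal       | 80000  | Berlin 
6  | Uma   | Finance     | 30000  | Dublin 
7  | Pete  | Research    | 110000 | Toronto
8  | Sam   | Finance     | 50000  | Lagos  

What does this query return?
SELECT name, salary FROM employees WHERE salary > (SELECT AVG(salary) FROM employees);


Subquery: AVG(salary) = 73750.0
Filtering: salary > 73750.0
  Frank (90000) -> MATCH
  Alice (80000) -> MATCH
  Nate (80000) -> MATCH
  Hank (80000) -> MATCH
  Pete (110000) -> MATCH


5 rows:
Frank, 90000
Alice, 80000
Nate, 80000
Hank, 80000
Pete, 110000


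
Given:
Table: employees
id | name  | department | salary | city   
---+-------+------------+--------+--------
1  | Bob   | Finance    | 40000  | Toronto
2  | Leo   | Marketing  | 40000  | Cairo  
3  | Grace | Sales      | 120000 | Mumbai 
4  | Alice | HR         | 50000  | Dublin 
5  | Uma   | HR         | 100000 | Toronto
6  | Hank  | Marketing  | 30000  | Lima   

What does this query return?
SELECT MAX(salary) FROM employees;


Salaries: 40000, 40000, 120000, 50000, 100000, 30000
MAX = 120000

120000


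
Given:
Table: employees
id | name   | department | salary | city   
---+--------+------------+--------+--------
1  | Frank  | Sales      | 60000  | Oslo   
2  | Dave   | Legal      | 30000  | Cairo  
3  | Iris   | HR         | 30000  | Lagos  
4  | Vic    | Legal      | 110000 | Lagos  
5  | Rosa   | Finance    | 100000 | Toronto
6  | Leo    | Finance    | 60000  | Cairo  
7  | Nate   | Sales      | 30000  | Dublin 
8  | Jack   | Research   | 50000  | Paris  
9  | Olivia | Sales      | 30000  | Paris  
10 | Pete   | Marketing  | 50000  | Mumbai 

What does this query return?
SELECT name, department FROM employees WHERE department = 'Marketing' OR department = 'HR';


Filtering: department = 'Marketing' OR 'HR'
Matching: 2 rows

2 rows:
Iris, HR
Pete, Marketing


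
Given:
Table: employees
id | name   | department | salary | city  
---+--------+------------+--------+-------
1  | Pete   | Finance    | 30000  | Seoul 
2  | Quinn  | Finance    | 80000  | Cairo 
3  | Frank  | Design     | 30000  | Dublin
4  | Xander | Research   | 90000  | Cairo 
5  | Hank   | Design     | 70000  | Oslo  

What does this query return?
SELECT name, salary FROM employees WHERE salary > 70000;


Filtering: salary > 70000
Matching: 2 rows

2 rows:
Quinn, 80000
Xander, 90000


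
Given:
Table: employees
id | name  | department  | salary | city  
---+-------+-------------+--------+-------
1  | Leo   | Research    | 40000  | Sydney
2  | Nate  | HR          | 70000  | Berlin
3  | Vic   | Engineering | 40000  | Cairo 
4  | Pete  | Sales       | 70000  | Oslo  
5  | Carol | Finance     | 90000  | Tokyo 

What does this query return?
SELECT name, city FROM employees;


Projecting columns: name, city

5 rows:
Leo, Sydney
Nate, Berlin
Vic, Cairo
Pete, Oslo
Carol, Tokyo


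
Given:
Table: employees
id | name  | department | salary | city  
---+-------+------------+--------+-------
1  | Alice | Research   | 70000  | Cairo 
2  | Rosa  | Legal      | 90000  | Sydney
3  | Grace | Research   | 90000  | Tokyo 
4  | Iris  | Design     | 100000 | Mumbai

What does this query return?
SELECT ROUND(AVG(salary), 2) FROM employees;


SUM(salary) = 350000
COUNT = 4
ROUND(AVG, 2) = ROUND(350000 / 4, 2) = 87500.0

87500.0


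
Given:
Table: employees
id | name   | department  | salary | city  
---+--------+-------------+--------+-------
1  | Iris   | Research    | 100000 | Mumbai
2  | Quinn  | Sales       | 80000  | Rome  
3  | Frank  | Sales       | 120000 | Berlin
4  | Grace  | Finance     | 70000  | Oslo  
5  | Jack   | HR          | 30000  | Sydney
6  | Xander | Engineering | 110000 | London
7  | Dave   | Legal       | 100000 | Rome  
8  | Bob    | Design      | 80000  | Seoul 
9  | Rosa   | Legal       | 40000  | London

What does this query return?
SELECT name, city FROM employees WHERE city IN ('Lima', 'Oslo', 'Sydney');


Filtering: city IN ('Lima', 'Oslo', 'Sydney')
Matching: 2 rows

2 rows:
Grace, Oslo
Jack, Sydney


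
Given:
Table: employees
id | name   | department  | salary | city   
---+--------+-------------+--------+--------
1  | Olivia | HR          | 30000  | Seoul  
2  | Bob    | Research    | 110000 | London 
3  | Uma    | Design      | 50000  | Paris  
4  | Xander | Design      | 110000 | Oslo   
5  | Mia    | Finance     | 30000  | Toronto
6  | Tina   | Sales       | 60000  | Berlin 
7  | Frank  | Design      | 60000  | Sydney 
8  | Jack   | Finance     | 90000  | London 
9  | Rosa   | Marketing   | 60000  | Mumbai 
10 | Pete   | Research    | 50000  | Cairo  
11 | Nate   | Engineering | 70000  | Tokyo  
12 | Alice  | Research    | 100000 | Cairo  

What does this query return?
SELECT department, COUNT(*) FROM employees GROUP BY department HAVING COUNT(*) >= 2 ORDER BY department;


Groups with count >= 2:
  Design: 3 -> PASS
  Finance: 2 -> PASS
  Research: 3 -> PASS
  Engineering: 1 -> filtered out
  HR: 1 -> filtered out
  Marketing: 1 -> filtered out
  Sales: 1 -> filtered out


3 groups:
Design, 3
Finance, 2
Research, 3


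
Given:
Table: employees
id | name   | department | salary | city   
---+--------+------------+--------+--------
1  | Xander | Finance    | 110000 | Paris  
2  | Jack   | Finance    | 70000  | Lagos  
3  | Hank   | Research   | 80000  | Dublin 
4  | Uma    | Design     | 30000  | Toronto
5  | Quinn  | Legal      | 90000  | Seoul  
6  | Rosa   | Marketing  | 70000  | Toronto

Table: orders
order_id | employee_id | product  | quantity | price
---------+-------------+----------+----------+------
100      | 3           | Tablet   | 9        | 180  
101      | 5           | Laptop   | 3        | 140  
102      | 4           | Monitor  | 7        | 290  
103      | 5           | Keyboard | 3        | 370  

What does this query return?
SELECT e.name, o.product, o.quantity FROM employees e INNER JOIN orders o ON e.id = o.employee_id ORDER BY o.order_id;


Joining employees.id = orders.employee_id:
  employee Hank (id=3) -> order Tablet
  employee Quinn (id=5) -> order Laptop
  employee Uma (id=4) -> order Monitor
  employee Quinn (id=5) -> order Keyboard


4 rows:
Hank, Tablet, 9
Quinn, Laptop, 3
Uma, Monitor, 7
Quinn, Keyboard, 3


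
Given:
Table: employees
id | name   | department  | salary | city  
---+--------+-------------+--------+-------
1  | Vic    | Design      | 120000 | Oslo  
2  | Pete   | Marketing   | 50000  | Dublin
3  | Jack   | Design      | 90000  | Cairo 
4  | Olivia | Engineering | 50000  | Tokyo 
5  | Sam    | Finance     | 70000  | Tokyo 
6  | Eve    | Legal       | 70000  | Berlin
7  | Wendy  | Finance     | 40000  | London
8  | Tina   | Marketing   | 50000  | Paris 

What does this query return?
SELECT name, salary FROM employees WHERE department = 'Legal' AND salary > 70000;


Filtering: department = 'Legal' AND salary > 70000
Matching: 0 rows

Empty result set (0 rows)


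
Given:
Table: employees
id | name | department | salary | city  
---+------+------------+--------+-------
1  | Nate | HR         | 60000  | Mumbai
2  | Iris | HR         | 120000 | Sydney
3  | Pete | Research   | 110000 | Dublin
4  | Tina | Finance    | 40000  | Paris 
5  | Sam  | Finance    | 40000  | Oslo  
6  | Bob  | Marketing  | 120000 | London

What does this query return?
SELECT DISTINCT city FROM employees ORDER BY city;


All 'city' values (row order): Mumbai, Sydney, Dublin, Paris, Oslo, London
Removing duplicates leaves 6 unique value(s).

6 values:
Dublin
London
Mumbai
Oslo
Paris
Sydney


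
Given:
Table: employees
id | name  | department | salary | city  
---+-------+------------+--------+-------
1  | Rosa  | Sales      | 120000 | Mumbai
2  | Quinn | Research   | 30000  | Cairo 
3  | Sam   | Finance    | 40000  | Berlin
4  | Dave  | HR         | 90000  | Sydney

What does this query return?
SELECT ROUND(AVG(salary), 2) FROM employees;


SUM(salary) = 280000
COUNT = 4
ROUND(AVG, 2) = ROUND(280000 / 4, 2) = 70000.0

70000.0


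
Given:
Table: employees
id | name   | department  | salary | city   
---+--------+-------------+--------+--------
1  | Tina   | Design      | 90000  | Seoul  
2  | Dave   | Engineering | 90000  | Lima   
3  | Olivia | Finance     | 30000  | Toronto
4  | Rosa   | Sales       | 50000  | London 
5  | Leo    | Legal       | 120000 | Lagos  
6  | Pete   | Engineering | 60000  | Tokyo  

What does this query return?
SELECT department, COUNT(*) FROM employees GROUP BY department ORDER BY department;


Assigning each row to its department group:
  Tina -> Design
  Dave -> Engineering
  Olivia -> Finance
  Rosa -> Sales
  Leo -> Legal
  Pete -> Engineering


5 groups:
Design, 1
Engineering, 2
Finance, 1
Legal, 1
Sales, 1


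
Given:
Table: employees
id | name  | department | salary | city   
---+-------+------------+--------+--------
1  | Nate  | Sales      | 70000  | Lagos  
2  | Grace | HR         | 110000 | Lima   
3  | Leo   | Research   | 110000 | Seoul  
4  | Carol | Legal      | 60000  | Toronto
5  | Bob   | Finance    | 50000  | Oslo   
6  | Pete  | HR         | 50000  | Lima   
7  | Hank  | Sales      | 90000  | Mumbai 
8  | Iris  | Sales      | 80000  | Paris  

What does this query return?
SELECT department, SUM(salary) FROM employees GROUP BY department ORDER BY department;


Summing salary within each department:
  Finance: 50000 = 50000
  HR: 110000 + 50000 = 160000
  Legal: 60000 = 60000
  Research: 110000 = 110000
  Sales: 70000 + 90000 + 80000 = 240000


5 groups:
Finance, 50000
HR, 160000
Legal, 60000
Research, 110000
Sales, 240000


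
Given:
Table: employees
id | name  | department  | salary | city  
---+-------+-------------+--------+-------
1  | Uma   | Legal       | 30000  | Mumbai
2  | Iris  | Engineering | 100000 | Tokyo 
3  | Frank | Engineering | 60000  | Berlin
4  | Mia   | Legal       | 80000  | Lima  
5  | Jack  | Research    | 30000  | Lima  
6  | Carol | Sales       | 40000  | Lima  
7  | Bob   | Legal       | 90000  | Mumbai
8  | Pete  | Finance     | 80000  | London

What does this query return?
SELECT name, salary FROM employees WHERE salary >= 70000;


Filtering: salary >= 70000
Matching: 4 rows

4 rows:
Iris, 100000
Mia, 80000
Bob, 90000
Pete, 80000
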